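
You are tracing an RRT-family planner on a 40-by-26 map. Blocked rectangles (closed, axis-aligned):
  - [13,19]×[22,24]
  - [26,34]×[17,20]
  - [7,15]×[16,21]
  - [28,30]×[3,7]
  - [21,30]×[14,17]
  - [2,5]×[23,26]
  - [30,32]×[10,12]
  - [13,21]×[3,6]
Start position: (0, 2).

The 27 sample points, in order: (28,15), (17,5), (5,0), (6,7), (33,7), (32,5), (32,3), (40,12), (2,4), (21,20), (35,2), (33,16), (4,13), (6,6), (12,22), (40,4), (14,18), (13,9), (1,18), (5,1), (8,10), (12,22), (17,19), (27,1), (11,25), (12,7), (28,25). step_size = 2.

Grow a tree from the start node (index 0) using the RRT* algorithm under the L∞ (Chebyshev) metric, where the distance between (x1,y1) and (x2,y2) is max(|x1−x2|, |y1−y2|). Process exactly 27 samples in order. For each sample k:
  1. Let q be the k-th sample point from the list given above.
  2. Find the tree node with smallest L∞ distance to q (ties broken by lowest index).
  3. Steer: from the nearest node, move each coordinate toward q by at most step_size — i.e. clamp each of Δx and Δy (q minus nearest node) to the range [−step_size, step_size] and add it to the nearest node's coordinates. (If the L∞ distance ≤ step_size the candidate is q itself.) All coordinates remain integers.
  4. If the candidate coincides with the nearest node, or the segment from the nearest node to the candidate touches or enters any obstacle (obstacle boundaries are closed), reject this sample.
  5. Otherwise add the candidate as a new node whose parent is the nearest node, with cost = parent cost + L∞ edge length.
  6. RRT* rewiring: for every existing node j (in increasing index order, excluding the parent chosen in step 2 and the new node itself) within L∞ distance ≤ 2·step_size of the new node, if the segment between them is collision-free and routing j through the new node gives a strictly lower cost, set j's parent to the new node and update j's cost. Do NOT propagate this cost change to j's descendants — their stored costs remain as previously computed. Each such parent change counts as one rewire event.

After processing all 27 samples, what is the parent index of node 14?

1. q=(28,15) nearest=0 d=28 new=(2,4) → add node 1 parent=0 cost=2
2. q=(17,5) nearest=1 d=15 new=(4,5) → add node 2 parent=1 cost=4
3. q=(5,0) nearest=1 d=4 new=(4,2) → add node 3 parent=1 cost=4
4. q=(6,7) nearest=2 d=2 new=(6,7) → add node 4 parent=2 cost=6
5. q=(33,7) nearest=4 d=27 new=(8,7) → add node 5 parent=4 cost=8
6. q=(32,5) nearest=5 d=24 new=(10,5) → add node 6 parent=5 cost=10
7. q=(32,3) nearest=6 d=22 new=(12,3) → add node 7 parent=6 cost=12
8. q=(40,12) nearest=7 d=28 new=(14,5) → blocked by [13,21]×[3,6], reject
9. q=(2,4) nearest=1 d=0 → coincident, reject
10. q=(21,20) nearest=5 d=13 new=(10,9) → add node 8 parent=5 cost=10
11. q=(35,2) nearest=7 d=23 new=(14,2) → add node 9 parent=7 cost=14
12. q=(33,16) nearest=9 d=19 new=(16,4) → blocked by [13,21]×[3,6], reject
13. q=(4,13) nearest=4 d=6 new=(4,9) → add node 10 parent=4 cost=8
14. q=(6,6) nearest=4 d=1 new=(6,6) → add node 11 parent=4 cost=7
15. q=(12,22) nearest=8 d=13 new=(12,11) → add node 12 parent=8 cost=12
16. q=(40,4) nearest=9 d=26 new=(16,4) → blocked by [13,21]×[3,6], reject
17. q=(14,18) nearest=12 d=7 new=(14,13) → add node 13 parent=12 cost=14
18. q=(13,9) nearest=12 d=2 new=(13,9) → add node 14 parent=12 cost=14
19. q=(1,18) nearest=8 d=9 new=(8,11) → add node 15 parent=8 cost=12
20. q=(5,1) nearest=3 d=1 new=(5,1) → add node 16 parent=3 cost=5
21. q=(8,10) nearest=15 d=1 new=(8,10) → add node 17 parent=15 cost=13
22. q=(12,22) nearest=13 d=9 new=(12,15) → add node 18 parent=13 cost=16
23. q=(17,19) nearest=18 d=5 new=(14,17) → blocked by [7,15]×[16,21], reject
24. q=(27,1) nearest=9 d=13 new=(16,1) → add node 19 parent=9 cost=16
25. q=(11,25) nearest=18 d=10 new=(11,17) → blocked by [7,15]×[16,21], reject
26. q=(12,7) nearest=6 d=2 new=(12,7) → add node 20 parent=6 cost=12
27. q=(28,25) nearest=13 d=14 new=(16,15) → add node 21 parent=13 cost=16

Parent of node 14: 12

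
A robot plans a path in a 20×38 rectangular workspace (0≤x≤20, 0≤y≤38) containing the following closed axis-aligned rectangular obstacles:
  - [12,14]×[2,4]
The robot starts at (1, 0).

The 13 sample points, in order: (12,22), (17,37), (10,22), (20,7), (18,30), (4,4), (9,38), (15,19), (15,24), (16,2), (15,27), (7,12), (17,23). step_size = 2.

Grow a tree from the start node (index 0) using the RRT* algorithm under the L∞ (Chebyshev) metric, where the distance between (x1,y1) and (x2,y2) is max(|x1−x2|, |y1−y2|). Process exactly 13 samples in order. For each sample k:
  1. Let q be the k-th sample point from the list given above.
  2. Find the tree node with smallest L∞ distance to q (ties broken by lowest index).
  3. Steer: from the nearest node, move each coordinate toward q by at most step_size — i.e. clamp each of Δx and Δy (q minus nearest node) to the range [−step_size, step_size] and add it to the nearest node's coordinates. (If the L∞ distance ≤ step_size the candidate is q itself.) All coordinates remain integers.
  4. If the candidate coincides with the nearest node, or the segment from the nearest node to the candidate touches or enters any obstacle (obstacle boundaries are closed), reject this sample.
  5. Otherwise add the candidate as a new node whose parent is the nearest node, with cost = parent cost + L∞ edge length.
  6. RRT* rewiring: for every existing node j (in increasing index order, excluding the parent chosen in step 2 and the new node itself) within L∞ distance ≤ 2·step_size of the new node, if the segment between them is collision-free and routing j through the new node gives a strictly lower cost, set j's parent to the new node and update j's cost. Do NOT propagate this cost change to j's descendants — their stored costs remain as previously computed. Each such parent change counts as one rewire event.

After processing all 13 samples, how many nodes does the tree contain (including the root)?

1. q=(12,22) nearest=0 d=22 new=(3,2) → add node 1 parent=0 cost=2
2. q=(17,37) nearest=1 d=35 new=(5,4) → add node 2 parent=1 cost=4
3. q=(10,22) nearest=2 d=18 new=(7,6) → add node 3 parent=2 cost=6
4. q=(20,7) nearest=3 d=13 new=(9,7) → add node 4 parent=3 cost=8
5. q=(18,30) nearest=4 d=23 new=(11,9) → add node 5 parent=4 cost=10
6. q=(4,4) nearest=2 d=1 new=(4,4) → add node 6 parent=2 cost=5
7. q=(9,38) nearest=5 d=29 new=(9,11) → add node 7 parent=5 cost=12
8. q=(15,19) nearest=7 d=8 new=(11,13) → add node 8 parent=7 cost=14
9. q=(15,24) nearest=8 d=11 new=(13,15) → add node 9 parent=8 cost=16
10. q=(16,2) nearest=4 d=7 new=(11,5) → add node 10 parent=4 cost=10
11. q=(15,27) nearest=9 d=12 new=(15,17) → add node 11 parent=9 cost=18
12. q=(7,12) nearest=7 d=2 new=(7,12) → add node 12 parent=7 cost=14
13. q=(17,23) nearest=11 d=6 new=(17,19) → add node 13 parent=11 cost=20

Node count: 14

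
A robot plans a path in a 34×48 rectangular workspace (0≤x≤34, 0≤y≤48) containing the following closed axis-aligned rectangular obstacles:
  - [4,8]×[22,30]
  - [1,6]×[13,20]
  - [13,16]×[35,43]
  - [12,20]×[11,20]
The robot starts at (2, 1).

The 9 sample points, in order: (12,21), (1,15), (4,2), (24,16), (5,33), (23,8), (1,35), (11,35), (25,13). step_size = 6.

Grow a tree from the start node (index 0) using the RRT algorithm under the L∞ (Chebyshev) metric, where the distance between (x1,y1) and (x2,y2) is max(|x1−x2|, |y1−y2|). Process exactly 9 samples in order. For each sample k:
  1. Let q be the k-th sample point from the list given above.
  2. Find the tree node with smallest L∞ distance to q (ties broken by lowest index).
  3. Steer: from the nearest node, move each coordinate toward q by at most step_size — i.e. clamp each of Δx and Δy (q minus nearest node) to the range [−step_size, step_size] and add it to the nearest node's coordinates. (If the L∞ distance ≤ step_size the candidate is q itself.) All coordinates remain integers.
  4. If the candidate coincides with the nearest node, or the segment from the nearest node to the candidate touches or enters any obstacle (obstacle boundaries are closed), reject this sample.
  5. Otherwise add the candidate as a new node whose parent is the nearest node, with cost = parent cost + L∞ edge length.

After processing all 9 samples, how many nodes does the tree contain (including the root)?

Node count: 6

1. q=(12,21) nearest=0 d=20 new=(8,7) → add node 1 parent=0 cost=6
2. q=(1,15) nearest=1 d=8 new=(2,13) → blocked by [1,6]×[13,20], reject
3. q=(4,2) nearest=0 d=2 new=(4,2) → add node 2 parent=0 cost=2
4. q=(24,16) nearest=1 d=16 new=(14,13) → blocked by [12,20]×[11,20], reject
5. q=(5,33) nearest=1 d=26 new=(5,13) → blocked by [1,6]×[13,20], reject
6. q=(23,8) nearest=1 d=15 new=(14,8) → add node 3 parent=1 cost=12
7. q=(1,35) nearest=3 d=27 new=(8,14) → add node 4 parent=3 cost=18
8. q=(11,35) nearest=4 d=21 new=(11,20) → add node 5 parent=4 cost=24
9. q=(25,13) nearest=3 d=11 new=(20,13) → blocked by [12,20]×[11,20], reject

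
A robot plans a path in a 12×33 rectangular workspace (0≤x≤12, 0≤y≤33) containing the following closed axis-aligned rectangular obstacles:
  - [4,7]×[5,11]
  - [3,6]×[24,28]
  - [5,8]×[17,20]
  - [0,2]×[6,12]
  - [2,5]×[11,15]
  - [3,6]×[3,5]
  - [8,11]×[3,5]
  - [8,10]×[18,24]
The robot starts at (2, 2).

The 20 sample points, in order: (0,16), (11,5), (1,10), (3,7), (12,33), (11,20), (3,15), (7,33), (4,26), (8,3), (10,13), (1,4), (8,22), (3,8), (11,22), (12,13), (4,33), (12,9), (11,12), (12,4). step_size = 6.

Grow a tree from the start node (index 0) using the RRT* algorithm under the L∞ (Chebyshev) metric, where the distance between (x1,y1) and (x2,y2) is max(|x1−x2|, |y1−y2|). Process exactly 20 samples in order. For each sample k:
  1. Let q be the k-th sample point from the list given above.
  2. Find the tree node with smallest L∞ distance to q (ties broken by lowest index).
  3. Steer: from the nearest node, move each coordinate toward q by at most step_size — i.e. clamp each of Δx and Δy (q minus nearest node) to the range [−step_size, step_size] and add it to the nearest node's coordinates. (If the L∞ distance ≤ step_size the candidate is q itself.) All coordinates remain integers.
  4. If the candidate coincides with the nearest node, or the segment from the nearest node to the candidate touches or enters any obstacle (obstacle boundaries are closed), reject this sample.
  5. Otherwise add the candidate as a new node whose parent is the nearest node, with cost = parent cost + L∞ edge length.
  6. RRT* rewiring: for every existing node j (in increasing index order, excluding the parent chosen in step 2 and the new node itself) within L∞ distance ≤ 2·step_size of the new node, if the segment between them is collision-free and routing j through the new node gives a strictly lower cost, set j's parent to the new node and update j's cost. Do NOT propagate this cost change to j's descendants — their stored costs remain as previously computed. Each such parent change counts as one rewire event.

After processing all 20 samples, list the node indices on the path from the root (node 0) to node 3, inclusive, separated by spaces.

1. q=(0,16) nearest=0 d=14 new=(0,8) → blocked by [0,2]×[6,12], reject
2. q=(11,5) nearest=0 d=9 new=(8,5) → blocked by [3,6]×[3,5], reject
3. q=(1,10) nearest=0 d=8 new=(1,8) → blocked by [0,2]×[6,12], reject
4. q=(3,7) nearest=0 d=5 new=(3,7) → add node 1 parent=0 cost=5
5. q=(12,33) nearest=1 d=26 new=(9,13) → blocked by [4,7]×[5,11], reject
6. q=(11,20) nearest=1 d=13 new=(9,13) → blocked by [4,7]×[5,11], reject
7. q=(3,15) nearest=1 d=8 new=(3,13) → blocked by [2,5]×[11,15], reject
8. q=(7,33) nearest=1 d=26 new=(7,13) → blocked by [4,7]×[5,11], reject
9. q=(4,26) nearest=1 d=19 new=(4,13) → blocked by [2,5]×[11,15], reject
10. q=(8,3) nearest=1 d=5 new=(8,3) → blocked by [4,7]×[5,11], reject
11. q=(10,13) nearest=1 d=7 new=(9,13) → blocked by [4,7]×[5,11], reject
12. q=(1,4) nearest=0 d=2 new=(1,4) → add node 2 parent=0 cost=2
13. q=(8,22) nearest=1 d=15 new=(8,13) → blocked by [4,7]×[5,11], reject
14. q=(3,8) nearest=1 d=1 new=(3,8) → add node 3 parent=1 cost=6
15. q=(11,22) nearest=3 d=14 new=(9,14) → blocked by [4,7]×[5,11], reject
16. q=(12,13) nearest=1 d=9 new=(9,13) → blocked by [4,7]×[5,11], reject
17. q=(4,33) nearest=3 d=25 new=(4,14) → blocked by [2,5]×[11,15], reject
18. q=(12,9) nearest=1 d=9 new=(9,9) → blocked by [4,7]×[5,11], reject
19. q=(11,12) nearest=1 d=8 new=(9,12) → blocked by [4,7]×[5,11], reject
20. q=(12,4) nearest=1 d=9 new=(9,4) → blocked by [4,7]×[5,11], reject

Path: 0 1 3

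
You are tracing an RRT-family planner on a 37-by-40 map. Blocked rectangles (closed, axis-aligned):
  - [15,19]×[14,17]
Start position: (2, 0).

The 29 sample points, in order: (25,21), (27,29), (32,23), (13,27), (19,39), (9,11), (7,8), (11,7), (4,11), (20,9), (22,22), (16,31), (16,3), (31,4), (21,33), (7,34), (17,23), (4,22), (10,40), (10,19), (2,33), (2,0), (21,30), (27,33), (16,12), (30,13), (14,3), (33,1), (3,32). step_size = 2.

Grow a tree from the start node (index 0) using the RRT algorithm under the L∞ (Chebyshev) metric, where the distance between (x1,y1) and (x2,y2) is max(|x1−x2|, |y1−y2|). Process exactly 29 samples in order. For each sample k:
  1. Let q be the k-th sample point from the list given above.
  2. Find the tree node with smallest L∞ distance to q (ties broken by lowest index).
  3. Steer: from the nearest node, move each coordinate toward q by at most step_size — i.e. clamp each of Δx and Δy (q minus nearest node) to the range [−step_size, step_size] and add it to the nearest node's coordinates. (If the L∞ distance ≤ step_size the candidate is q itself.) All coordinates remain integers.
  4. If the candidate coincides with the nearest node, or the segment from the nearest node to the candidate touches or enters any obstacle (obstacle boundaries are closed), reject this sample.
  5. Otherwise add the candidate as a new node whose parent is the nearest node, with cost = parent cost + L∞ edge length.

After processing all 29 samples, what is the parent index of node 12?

Parent of node 12: 8

1. q=(25,21) nearest=0 d=23 new=(4,2) → add node 1 parent=0 cost=2
2. q=(27,29) nearest=1 d=27 new=(6,4) → add node 2 parent=1 cost=4
3. q=(32,23) nearest=2 d=26 new=(8,6) → add node 3 parent=2 cost=6
4. q=(13,27) nearest=3 d=21 new=(10,8) → add node 4 parent=3 cost=8
5. q=(19,39) nearest=4 d=31 new=(12,10) → add node 5 parent=4 cost=10
6. q=(9,11) nearest=4 d=3 new=(9,10) → add node 6 parent=4 cost=10
7. q=(7,8) nearest=3 d=2 new=(7,8) → add node 7 parent=3 cost=8
8. q=(11,7) nearest=4 d=1 new=(11,7) → add node 8 parent=4 cost=9
9. q=(4,11) nearest=7 d=3 new=(5,10) → add node 9 parent=7 cost=10
10. q=(20,9) nearest=5 d=8 new=(14,9) → add node 10 parent=5 cost=12
11. q=(22,22) nearest=5 d=12 new=(14,12) → add node 11 parent=5 cost=12
12. q=(16,31) nearest=11 d=19 new=(16,14) → blocked by [15,19]×[14,17], reject
13. q=(16,3) nearest=8 d=5 new=(13,5) → add node 12 parent=8 cost=11
14. q=(31,4) nearest=10 d=17 new=(16,7) → add node 13 parent=10 cost=14
15. q=(21,33) nearest=11 d=21 new=(16,14) → blocked by [15,19]×[14,17], reject
16. q=(7,34) nearest=11 d=22 new=(12,14) → add node 14 parent=11 cost=14
17. q=(17,23) nearest=14 d=9 new=(14,16) → add node 15 parent=14 cost=16
18. q=(4,22) nearest=14 d=8 new=(10,16) → add node 16 parent=14 cost=16
19. q=(10,40) nearest=15 d=24 new=(12,18) → add node 17 parent=15 cost=18
20. q=(10,19) nearest=17 d=2 new=(10,19) → add node 18 parent=17 cost=20
21. q=(2,33) nearest=18 d=14 new=(8,21) → add node 19 parent=18 cost=22
22. q=(2,0) nearest=0 d=0 → coincident, reject
23. q=(21,30) nearest=18 d=11 new=(12,21) → add node 20 parent=18 cost=22
24. q=(27,33) nearest=17 d=15 new=(14,20) → add node 21 parent=17 cost=20
25. q=(16,12) nearest=11 d=2 new=(16,12) → add node 22 parent=11 cost=14
26. q=(30,13) nearest=13 d=14 new=(18,9) → add node 23 parent=13 cost=16
27. q=(14,3) nearest=12 d=2 new=(14,3) → add node 24 parent=12 cost=13
28. q=(33,1) nearest=23 d=15 new=(20,7) → add node 25 parent=23 cost=18
29. q=(3,32) nearest=19 d=11 new=(6,23) → add node 26 parent=19 cost=24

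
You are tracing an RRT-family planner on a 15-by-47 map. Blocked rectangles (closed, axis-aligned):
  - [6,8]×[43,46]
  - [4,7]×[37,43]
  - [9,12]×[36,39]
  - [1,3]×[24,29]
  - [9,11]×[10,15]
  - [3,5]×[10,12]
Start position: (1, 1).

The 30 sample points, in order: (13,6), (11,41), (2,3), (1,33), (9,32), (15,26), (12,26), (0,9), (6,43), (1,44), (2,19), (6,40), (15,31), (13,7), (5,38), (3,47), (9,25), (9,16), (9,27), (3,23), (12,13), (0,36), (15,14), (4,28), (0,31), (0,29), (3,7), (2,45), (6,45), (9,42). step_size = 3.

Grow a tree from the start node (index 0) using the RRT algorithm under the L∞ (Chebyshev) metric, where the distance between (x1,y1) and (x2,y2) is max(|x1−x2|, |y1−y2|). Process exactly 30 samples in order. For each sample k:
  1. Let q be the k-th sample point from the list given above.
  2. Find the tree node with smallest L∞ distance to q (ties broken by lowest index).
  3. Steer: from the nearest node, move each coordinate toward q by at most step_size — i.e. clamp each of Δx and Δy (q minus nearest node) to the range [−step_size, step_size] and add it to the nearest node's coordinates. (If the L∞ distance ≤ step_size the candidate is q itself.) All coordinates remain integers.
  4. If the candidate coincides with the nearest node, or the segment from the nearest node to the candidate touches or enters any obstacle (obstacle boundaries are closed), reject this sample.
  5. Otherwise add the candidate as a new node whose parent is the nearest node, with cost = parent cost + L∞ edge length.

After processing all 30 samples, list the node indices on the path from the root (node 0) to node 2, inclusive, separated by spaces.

Path: 0 1 2

1. q=(13,6) nearest=0 d=12 new=(4,4) → add node 1 parent=0 cost=3
2. q=(11,41) nearest=1 d=37 new=(7,7) → add node 2 parent=1 cost=6
3. q=(2,3) nearest=0 d=2 new=(2,3) → add node 3 parent=0 cost=2
4. q=(1,33) nearest=2 d=26 new=(4,10) → blocked by [3,5]×[10,12], reject
5. q=(9,32) nearest=2 d=25 new=(9,10) → blocked by [9,11]×[10,15], reject
6. q=(15,26) nearest=2 d=19 new=(10,10) → blocked by [9,11]×[10,15], reject
7. q=(12,26) nearest=2 d=19 new=(10,10) → blocked by [9,11]×[10,15], reject
8. q=(0,9) nearest=1 d=5 new=(1,7) → add node 4 parent=1 cost=6
9. q=(6,43) nearest=2 d=36 new=(6,10) → add node 5 parent=2 cost=9
10. q=(1,44) nearest=5 d=34 new=(3,13) → blocked by [3,5]×[10,12], reject
11. q=(2,19) nearest=5 d=9 new=(3,13) → blocked by [3,5]×[10,12], reject
12. q=(6,40) nearest=5 d=30 new=(6,13) → add node 6 parent=5 cost=12
13. q=(15,31) nearest=6 d=18 new=(9,16) → add node 7 parent=6 cost=15
14. q=(13,7) nearest=2 d=6 new=(10,7) → add node 8 parent=2 cost=9
15. q=(5,38) nearest=7 d=22 new=(6,19) → add node 9 parent=7 cost=18
16. q=(3,47) nearest=9 d=28 new=(3,22) → add node 10 parent=9 cost=21
17. q=(9,25) nearest=9 d=6 new=(9,22) → add node 11 parent=9 cost=21
18. q=(9,16) nearest=7 d=0 → coincident, reject
19. q=(9,27) nearest=11 d=5 new=(9,25) → add node 12 parent=11 cost=24
20. q=(3,23) nearest=10 d=1 new=(3,23) → add node 13 parent=10 cost=22
21. q=(12,13) nearest=7 d=3 new=(12,13) → blocked by [9,11]×[10,15], reject
22. q=(0,36) nearest=12 d=11 new=(6,28) → add node 14 parent=12 cost=27
23. q=(15,14) nearest=7 d=6 new=(12,14) → blocked by [9,11]×[10,15], reject
24. q=(4,28) nearest=14 d=2 new=(4,28) → add node 15 parent=14 cost=29
25. q=(0,31) nearest=15 d=4 new=(1,31) → blocked by [1,3]×[24,29], reject
26. q=(0,29) nearest=15 d=4 new=(1,29) → blocked by [1,3]×[24,29], reject
27. q=(3,7) nearest=4 d=2 new=(3,7) → add node 16 parent=4 cost=8
28. q=(2,45) nearest=14 d=17 new=(3,31) → add node 17 parent=14 cost=30
29. q=(6,45) nearest=17 d=14 new=(6,34) → add node 18 parent=17 cost=33
30. q=(9,42) nearest=18 d=8 new=(9,37) → blocked by [9,12]×[36,39], reject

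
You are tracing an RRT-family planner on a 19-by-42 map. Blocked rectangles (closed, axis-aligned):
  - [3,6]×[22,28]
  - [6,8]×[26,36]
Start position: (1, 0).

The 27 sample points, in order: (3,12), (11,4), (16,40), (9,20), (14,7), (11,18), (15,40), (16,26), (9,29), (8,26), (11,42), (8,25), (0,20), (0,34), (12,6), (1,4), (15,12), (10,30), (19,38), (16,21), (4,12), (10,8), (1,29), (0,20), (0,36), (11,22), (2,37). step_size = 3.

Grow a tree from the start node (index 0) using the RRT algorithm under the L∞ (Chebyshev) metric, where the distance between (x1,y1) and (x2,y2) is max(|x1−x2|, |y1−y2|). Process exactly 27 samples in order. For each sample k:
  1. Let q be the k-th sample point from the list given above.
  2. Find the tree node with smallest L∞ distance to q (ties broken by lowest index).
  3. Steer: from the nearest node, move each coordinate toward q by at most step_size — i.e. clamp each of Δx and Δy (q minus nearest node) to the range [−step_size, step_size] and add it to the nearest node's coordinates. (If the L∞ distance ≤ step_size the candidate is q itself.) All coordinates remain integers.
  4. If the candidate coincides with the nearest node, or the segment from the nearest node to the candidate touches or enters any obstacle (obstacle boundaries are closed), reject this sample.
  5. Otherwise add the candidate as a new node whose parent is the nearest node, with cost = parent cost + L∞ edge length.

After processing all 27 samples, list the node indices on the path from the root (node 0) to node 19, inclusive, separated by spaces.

1. q=(3,12) nearest=0 d=12 new=(3,3) → add node 1 parent=0 cost=3
2. q=(11,4) nearest=1 d=8 new=(6,4) → add node 2 parent=1 cost=6
3. q=(16,40) nearest=2 d=36 new=(9,7) → add node 3 parent=2 cost=9
4. q=(9,20) nearest=3 d=13 new=(9,10) → add node 4 parent=3 cost=12
5. q=(14,7) nearest=3 d=5 new=(12,7) → add node 5 parent=3 cost=12
6. q=(11,18) nearest=4 d=8 new=(11,13) → add node 6 parent=4 cost=15
7. q=(15,40) nearest=6 d=27 new=(14,16) → add node 7 parent=6 cost=18
8. q=(16,26) nearest=7 d=10 new=(16,19) → add node 8 parent=7 cost=21
9. q=(9,29) nearest=8 d=10 new=(13,22) → add node 9 parent=8 cost=24
10. q=(8,26) nearest=9 d=5 new=(10,25) → add node 10 parent=9 cost=27
11. q=(11,42) nearest=10 d=17 new=(11,28) → add node 11 parent=10 cost=30
12. q=(8,25) nearest=10 d=2 new=(8,25) → add node 12 parent=10 cost=29
13. q=(0,20) nearest=12 d=8 new=(5,22) → blocked by [3,6]×[22,28], reject
14. q=(0,34) nearest=12 d=9 new=(5,28) → blocked by [3,6]×[22,28], reject
15. q=(12,6) nearest=5 d=1 new=(12,6) → add node 13 parent=5 cost=13
16. q=(1,4) nearest=1 d=2 new=(1,4) → add node 14 parent=1 cost=5
17. q=(15,12) nearest=6 d=4 new=(14,12) → add node 15 parent=6 cost=18
18. q=(10,30) nearest=11 d=2 new=(10,30) → add node 16 parent=11 cost=32
19. q=(19,38) nearest=16 d=9 new=(13,33) → add node 17 parent=16 cost=35
20. q=(16,21) nearest=8 d=2 new=(16,21) → add node 18 parent=8 cost=23
21. q=(4,12) nearest=3 d=5 new=(6,10) → add node 19 parent=3 cost=12
22. q=(10,8) nearest=3 d=1 new=(10,8) → add node 20 parent=3 cost=10
23. q=(1,29) nearest=12 d=7 new=(5,28) → blocked by [3,6]×[22,28], reject
24. q=(0,20) nearest=12 d=8 new=(5,22) → blocked by [3,6]×[22,28], reject
25. q=(0,36) nearest=16 d=10 new=(7,33) → blocked by [6,8]×[26,36], reject
26. q=(11,22) nearest=9 d=2 new=(11,22) → add node 21 parent=9 cost=26
27. q=(2,37) nearest=16 d=8 new=(7,33) → blocked by [6,8]×[26,36], reject

Path: 0 1 2 3 19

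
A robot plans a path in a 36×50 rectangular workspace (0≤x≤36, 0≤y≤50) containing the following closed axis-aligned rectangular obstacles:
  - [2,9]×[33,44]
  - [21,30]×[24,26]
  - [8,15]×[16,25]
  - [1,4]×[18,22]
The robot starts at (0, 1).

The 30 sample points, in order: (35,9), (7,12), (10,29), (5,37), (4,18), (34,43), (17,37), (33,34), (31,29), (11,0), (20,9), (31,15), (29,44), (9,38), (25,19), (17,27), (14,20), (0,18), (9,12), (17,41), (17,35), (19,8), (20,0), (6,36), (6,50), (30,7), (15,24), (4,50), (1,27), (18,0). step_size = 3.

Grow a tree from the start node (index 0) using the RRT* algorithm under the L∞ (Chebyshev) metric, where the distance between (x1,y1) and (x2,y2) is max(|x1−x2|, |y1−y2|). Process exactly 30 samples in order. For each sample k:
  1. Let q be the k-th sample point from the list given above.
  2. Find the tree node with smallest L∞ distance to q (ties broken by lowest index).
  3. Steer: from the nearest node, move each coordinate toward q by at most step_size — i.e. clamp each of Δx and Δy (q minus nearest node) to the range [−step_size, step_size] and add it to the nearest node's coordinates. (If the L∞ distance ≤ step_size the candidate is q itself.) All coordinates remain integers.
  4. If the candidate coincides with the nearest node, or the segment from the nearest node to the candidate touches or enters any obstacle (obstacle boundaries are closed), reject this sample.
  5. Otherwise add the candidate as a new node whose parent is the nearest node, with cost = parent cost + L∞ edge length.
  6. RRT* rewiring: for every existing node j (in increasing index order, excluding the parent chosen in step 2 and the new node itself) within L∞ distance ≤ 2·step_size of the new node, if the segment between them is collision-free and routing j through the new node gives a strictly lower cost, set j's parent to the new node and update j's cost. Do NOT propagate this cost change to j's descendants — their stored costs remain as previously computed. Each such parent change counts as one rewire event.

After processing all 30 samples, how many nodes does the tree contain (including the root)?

Node count: 21

1. q=(35,9) nearest=0 d=35 new=(3,4) → add node 1 parent=0 cost=3
2. q=(7,12) nearest=1 d=8 new=(6,7) → add node 2 parent=1 cost=6
3. q=(10,29) nearest=2 d=22 new=(9,10) → add node 3 parent=2 cost=9
4. q=(5,37) nearest=3 d=27 new=(6,13) → add node 4 parent=3 cost=12
5. q=(4,18) nearest=4 d=5 new=(4,16) → add node 5 parent=4 cost=15
6. q=(34,43) nearest=4 d=30 new=(9,16) → blocked by [8,15]×[16,25], reject
7. q=(17,37) nearest=5 d=21 new=(7,19) → add node 6 parent=5 cost=18
8. q=(33,34) nearest=3 d=24 new=(12,13) → add node 7 parent=3 cost=12
9. q=(31,29) nearest=7 d=19 new=(15,16) → blocked by [8,15]×[16,25], reject
10. q=(11,0) nearest=2 d=7 new=(9,4) → add node 8 parent=2 cost=9
11. q=(20,9) nearest=7 d=8 new=(15,10) → add node 9 parent=7 cost=15
12. q=(31,15) nearest=9 d=16 new=(18,13) → add node 10 parent=9 cost=18
13. q=(29,44) nearest=6 d=25 new=(10,22) → blocked by [8,15]×[16,25], reject
14. q=(9,38) nearest=6 d=19 new=(9,22) → blocked by [8,15]×[16,25], reject
15. q=(25,19) nearest=10 d=7 new=(21,16) → add node 11 parent=10 cost=21
16. q=(17,27) nearest=6 d=10 new=(10,22) → blocked by [8,15]×[16,25], reject
17. q=(14,20) nearest=6 d=7 new=(10,20) → blocked by [8,15]×[16,25], reject
18. q=(0,18) nearest=5 d=4 new=(1,18) → blocked by [1,4]×[18,22], reject
19. q=(9,12) nearest=3 d=2 new=(9,12) → add node 12 parent=3 cost=11
20. q=(17,41) nearest=6 d=22 new=(10,22) → blocked by [8,15]×[16,25], reject
21. q=(17,35) nearest=6 d=16 new=(10,22) → blocked by [8,15]×[16,25], reject
22. q=(19,8) nearest=9 d=4 new=(18,8) → add node 13 parent=9 cost=18
23. q=(20,0) nearest=13 d=8 new=(20,5) → add node 14 parent=13 cost=21
24. q=(6,36) nearest=6 d=17 new=(6,22) → add node 15 parent=6 cost=21
25. q=(6,50) nearest=15 d=28 new=(6,25) → add node 16 parent=15 cost=24
26. q=(30,7) nearest=11 d=9 new=(24,13) → add node 17 parent=11 cost=24
27. q=(15,24) nearest=6 d=8 new=(10,22) → blocked by [8,15]×[16,25], reject
28. q=(4,50) nearest=16 d=25 new=(4,28) → add node 18 parent=16 cost=27
29. q=(1,27) nearest=18 d=3 new=(1,27) → add node 19 parent=18 cost=30
30. q=(18,0) nearest=14 d=5 new=(18,2) → add node 20 parent=14 cost=24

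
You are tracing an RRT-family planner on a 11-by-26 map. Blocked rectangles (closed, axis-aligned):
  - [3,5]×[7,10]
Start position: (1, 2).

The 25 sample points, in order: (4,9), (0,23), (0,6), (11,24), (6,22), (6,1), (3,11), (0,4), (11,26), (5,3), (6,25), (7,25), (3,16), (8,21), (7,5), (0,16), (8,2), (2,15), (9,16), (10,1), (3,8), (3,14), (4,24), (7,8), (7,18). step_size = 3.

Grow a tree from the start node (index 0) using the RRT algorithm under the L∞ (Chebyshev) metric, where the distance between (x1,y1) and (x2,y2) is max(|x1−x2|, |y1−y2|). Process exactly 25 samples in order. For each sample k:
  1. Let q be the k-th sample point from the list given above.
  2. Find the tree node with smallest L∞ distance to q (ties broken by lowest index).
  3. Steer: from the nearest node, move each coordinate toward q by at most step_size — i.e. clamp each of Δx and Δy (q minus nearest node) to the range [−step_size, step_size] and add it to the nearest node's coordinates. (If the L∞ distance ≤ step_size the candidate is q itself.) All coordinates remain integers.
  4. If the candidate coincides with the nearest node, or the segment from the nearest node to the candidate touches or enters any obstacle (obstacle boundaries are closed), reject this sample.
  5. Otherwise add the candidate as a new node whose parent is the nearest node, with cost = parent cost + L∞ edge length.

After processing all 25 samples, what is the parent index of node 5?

Parent of node 5: 2

1. q=(4,9) nearest=0 d=7 new=(4,5) → add node 1 parent=0 cost=3
2. q=(0,23) nearest=1 d=18 new=(1,8) → add node 2 parent=1 cost=6
3. q=(0,6) nearest=2 d=2 new=(0,6) → add node 3 parent=2 cost=8
4. q=(11,24) nearest=2 d=16 new=(4,11) → blocked by [3,5]×[7,10], reject
5. q=(6,22) nearest=2 d=14 new=(4,11) → blocked by [3,5]×[7,10], reject
6. q=(6,1) nearest=1 d=4 new=(6,2) → add node 4 parent=1 cost=6
7. q=(3,11) nearest=2 d=3 new=(3,11) → add node 5 parent=2 cost=9
8. q=(0,4) nearest=0 d=2 new=(0,4) → add node 6 parent=0 cost=2
9. q=(11,26) nearest=5 d=15 new=(6,14) → add node 7 parent=5 cost=12
10. q=(5,3) nearest=4 d=1 new=(5,3) → add node 8 parent=4 cost=7
11. q=(6,25) nearest=7 d=11 new=(6,17) → add node 9 parent=7 cost=15
12. q=(7,25) nearest=9 d=8 new=(7,20) → add node 10 parent=9 cost=18
13. q=(3,16) nearest=7 d=3 new=(3,16) → add node 11 parent=7 cost=15
14. q=(8,21) nearest=10 d=1 new=(8,21) → add node 12 parent=10 cost=19
15. q=(7,5) nearest=8 d=2 new=(7,5) → add node 13 parent=8 cost=9
16. q=(0,16) nearest=11 d=3 new=(0,16) → add node 14 parent=11 cost=18
17. q=(8,2) nearest=4 d=2 new=(8,2) → add node 15 parent=4 cost=8
18. q=(2,15) nearest=11 d=1 new=(2,15) → add node 16 parent=11 cost=16
19. q=(9,16) nearest=7 d=3 new=(9,16) → add node 17 parent=7 cost=15
20. q=(10,1) nearest=15 d=2 new=(10,1) → add node 18 parent=15 cost=10
21. q=(3,8) nearest=2 d=2 new=(3,8) → blocked by [3,5]×[7,10], reject
22. q=(3,14) nearest=16 d=1 new=(3,14) → add node 19 parent=16 cost=17
23. q=(4,24) nearest=10 d=4 new=(4,23) → add node 20 parent=10 cost=21
24. q=(7,8) nearest=1 d=3 new=(7,8) → add node 21 parent=1 cost=6
25. q=(7,18) nearest=9 d=1 new=(7,18) → add node 22 parent=9 cost=16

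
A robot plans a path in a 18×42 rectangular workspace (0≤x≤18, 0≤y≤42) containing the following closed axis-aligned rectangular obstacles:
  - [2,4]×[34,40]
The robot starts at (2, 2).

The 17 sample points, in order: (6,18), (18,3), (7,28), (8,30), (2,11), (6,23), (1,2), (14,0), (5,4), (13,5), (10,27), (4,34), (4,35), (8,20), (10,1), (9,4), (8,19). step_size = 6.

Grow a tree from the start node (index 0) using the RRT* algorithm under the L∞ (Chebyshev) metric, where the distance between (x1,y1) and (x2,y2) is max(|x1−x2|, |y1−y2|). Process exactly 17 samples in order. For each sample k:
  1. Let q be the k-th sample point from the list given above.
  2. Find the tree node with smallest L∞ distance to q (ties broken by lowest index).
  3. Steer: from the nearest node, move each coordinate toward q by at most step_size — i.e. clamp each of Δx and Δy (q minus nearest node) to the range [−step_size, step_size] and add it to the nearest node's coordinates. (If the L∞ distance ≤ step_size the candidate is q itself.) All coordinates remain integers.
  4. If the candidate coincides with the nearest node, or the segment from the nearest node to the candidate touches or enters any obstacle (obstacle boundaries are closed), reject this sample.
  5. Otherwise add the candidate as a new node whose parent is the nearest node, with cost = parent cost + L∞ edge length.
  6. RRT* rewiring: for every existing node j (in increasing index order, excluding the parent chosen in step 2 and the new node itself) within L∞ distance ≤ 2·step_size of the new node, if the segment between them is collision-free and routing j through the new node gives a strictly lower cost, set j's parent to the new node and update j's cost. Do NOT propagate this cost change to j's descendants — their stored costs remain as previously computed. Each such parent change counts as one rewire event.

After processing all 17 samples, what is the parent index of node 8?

1. q=(6,18) nearest=0 d=16 new=(6,8) → add node 1 parent=0 cost=6
2. q=(18,3) nearest=1 d=12 new=(12,3) → add node 2 parent=1 cost=12
3. q=(7,28) nearest=1 d=20 new=(7,14) → add node 3 parent=1 cost=12
4. q=(8,30) nearest=3 d=16 new=(8,20) → add node 4 parent=3 cost=18
5. q=(2,11) nearest=1 d=4 new=(2,11) → add node 5 parent=1 cost=10
6. q=(6,23) nearest=4 d=3 new=(6,23) → add node 6 parent=4 cost=21
7. q=(1,2) nearest=0 d=1 new=(1,2) → add node 7 parent=0 cost=1
8. q=(14,0) nearest=2 d=3 new=(14,0) → add node 8 parent=2 cost=15
9. q=(5,4) nearest=0 d=3 new=(5,4) → add node 9 parent=0 cost=3; rewire 2→9 (10<12); rewire 8→9 (12<15)
10. q=(13,5) nearest=2 d=2 new=(13,5) → add node 10 parent=2 cost=12
11. q=(10,27) nearest=6 d=4 new=(10,27) → add node 11 parent=6 cost=25
12. q=(4,34) nearest=11 d=7 new=(4,33) → add node 12 parent=11 cost=31
13. q=(4,35) nearest=12 d=2 new=(4,35) → blocked by [2,4]×[34,40], reject
14. q=(8,20) nearest=4 d=0 → coincident, reject
15. q=(10,1) nearest=2 d=2 new=(10,1) → add node 13 parent=2 cost=12
16. q=(9,4) nearest=2 d=3 new=(9,4) → add node 14 parent=2 cost=13
17. q=(8,19) nearest=4 d=1 new=(8,19) → add node 15 parent=4 cost=19

Parent of node 8: 9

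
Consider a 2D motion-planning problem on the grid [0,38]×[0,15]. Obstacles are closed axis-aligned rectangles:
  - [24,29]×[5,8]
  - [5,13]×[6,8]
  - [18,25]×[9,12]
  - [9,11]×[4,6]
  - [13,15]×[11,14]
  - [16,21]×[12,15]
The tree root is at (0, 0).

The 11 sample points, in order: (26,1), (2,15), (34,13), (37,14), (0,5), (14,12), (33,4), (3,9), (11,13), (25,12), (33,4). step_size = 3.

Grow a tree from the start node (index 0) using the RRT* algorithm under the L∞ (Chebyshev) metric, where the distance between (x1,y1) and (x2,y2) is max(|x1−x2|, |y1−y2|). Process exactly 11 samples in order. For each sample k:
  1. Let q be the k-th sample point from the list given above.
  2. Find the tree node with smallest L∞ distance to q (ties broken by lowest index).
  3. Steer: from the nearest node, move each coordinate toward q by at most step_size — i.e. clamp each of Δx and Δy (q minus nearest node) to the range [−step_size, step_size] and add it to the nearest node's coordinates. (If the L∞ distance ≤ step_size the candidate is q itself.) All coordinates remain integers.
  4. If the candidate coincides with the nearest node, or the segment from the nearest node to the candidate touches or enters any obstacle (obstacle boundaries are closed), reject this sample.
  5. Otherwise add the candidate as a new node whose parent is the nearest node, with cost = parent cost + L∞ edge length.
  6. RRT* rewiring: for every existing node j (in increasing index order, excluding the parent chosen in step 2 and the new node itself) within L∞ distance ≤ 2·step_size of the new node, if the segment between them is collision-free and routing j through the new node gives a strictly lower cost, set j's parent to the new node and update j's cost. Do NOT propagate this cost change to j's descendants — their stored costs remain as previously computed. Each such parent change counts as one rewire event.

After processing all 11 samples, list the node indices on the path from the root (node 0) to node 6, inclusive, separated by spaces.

Path: 0 1 2 4 5 6

1. q=(26,1) nearest=0 d=26 new=(3,1) → add node 1 parent=0 cost=3
2. q=(2,15) nearest=1 d=14 new=(2,4) → add node 2 parent=1 cost=6
3. q=(34,13) nearest=1 d=31 new=(6,4) → add node 3 parent=1 cost=6
4. q=(37,14) nearest=3 d=31 new=(9,7) → blocked by [5,13]×[6,8], reject
5. q=(0,5) nearest=2 d=2 new=(0,5) → add node 4 parent=2 cost=8
6. q=(14,12) nearest=3 d=8 new=(9,7) → blocked by [5,13]×[6,8], reject
7. q=(33,4) nearest=3 d=27 new=(9,4) → blocked by [9,11]×[4,6], reject
8. q=(3,9) nearest=4 d=4 new=(3,8) → add node 5 parent=4 cost=11
9. q=(11,13) nearest=5 d=8 new=(6,11) → add node 6 parent=5 cost=14
10. q=(25,12) nearest=3 d=19 new=(9,7) → blocked by [5,13]×[6,8], reject
11. q=(33,4) nearest=3 d=27 new=(9,4) → blocked by [9,11]×[4,6], reject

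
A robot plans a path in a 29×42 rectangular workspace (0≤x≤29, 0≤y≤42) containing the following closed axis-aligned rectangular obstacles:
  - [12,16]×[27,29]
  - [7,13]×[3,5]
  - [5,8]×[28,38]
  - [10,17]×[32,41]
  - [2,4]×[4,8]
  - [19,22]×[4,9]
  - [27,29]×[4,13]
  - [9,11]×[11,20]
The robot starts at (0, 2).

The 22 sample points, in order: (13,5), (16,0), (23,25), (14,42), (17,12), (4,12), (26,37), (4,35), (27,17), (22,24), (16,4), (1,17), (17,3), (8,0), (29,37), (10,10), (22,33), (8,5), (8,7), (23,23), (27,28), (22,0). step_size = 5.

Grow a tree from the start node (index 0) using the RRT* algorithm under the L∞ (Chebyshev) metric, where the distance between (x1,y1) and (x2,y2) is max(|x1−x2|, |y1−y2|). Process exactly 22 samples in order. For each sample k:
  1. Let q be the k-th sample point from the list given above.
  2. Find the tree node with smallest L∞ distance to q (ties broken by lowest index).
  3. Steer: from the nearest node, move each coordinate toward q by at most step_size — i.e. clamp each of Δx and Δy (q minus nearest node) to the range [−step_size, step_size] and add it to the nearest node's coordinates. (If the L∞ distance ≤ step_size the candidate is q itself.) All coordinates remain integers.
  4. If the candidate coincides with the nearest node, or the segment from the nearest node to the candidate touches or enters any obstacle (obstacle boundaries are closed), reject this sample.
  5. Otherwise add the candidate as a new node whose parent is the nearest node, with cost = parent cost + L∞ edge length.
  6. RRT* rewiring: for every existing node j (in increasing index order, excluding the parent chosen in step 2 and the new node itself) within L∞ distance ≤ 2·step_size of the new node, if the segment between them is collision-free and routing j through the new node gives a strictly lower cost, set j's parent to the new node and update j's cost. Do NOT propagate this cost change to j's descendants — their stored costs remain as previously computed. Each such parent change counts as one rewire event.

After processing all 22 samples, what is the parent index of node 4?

Parent of node 4: 3

1. q=(13,5) nearest=0 d=13 new=(5,5) → blocked by [2,4]×[4,8], reject
2. q=(16,0) nearest=0 d=16 new=(5,0) → add node 1 parent=0 cost=5
3. q=(23,25) nearest=0 d=23 new=(5,7) → blocked by [2,4]×[4,8], reject
4. q=(14,42) nearest=0 d=40 new=(5,7) → blocked by [2,4]×[4,8], reject
5. q=(17,12) nearest=1 d=12 new=(10,5) → blocked by [7,13]×[3,5], reject
6. q=(4,12) nearest=0 d=10 new=(4,7) → blocked by [2,4]×[4,8], reject
7. q=(26,37) nearest=0 d=35 new=(5,7) → blocked by [2,4]×[4,8], reject
8. q=(4,35) nearest=0 d=33 new=(4,7) → blocked by [2,4]×[4,8], reject
9. q=(27,17) nearest=1 d=22 new=(10,5) → blocked by [7,13]×[3,5], reject
10. q=(22,24) nearest=0 d=22 new=(5,7) → blocked by [2,4]×[4,8], reject
11. q=(16,4) nearest=1 d=11 new=(10,4) → blocked by [7,13]×[3,5], reject
12. q=(1,17) nearest=0 d=15 new=(1,7) → add node 2 parent=0 cost=5
13. q=(17,3) nearest=1 d=12 new=(10,3) → blocked by [7,13]×[3,5], reject
14. q=(8,0) nearest=1 d=3 new=(8,0) → add node 3 parent=1 cost=8
15. q=(29,37) nearest=2 d=30 new=(6,12) → blocked by [2,4]×[4,8], reject
16. q=(10,10) nearest=2 d=9 new=(6,10) → blocked by [2,4]×[4,8], reject
17. q=(22,33) nearest=2 d=26 new=(6,12) → blocked by [2,4]×[4,8], reject
18. q=(8,5) nearest=1 d=5 new=(8,5) → blocked by [7,13]×[3,5], reject
19. q=(8,7) nearest=1 d=7 new=(8,5) → blocked by [7,13]×[3,5], reject
20. q=(23,23) nearest=2 d=22 new=(6,12) → blocked by [2,4]×[4,8], reject
21. q=(27,28) nearest=2 d=26 new=(6,12) → blocked by [2,4]×[4,8], reject
22. q=(22,0) nearest=3 d=14 new=(13,0) → add node 4 parent=3 cost=13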